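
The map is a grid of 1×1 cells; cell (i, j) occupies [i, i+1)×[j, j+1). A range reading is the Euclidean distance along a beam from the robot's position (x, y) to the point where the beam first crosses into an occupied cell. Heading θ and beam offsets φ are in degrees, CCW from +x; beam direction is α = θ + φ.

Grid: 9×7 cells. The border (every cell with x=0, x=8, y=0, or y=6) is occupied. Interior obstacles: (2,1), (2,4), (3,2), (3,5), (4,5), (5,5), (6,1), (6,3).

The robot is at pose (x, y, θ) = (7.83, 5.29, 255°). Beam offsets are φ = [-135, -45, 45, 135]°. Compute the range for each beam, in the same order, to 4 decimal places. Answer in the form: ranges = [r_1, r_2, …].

beam 1: φ=-135°, α=120°
  cosα=-0.5000 sinα=0.8660 | (7,5) | tMaxX 1.6600 tMaxY 0.8198 | tΔX 2.0000 tΔY 1.1547
    t=0.8198 [y] (7,6) — stop
  → r_1 = 0.8198
beam 2: φ=-45°, α=210°
  cosα=-0.8660 sinα=-0.5000 | (7,5) | tMaxX 0.9584 tMaxY 0.5800 | tΔX 1.1547 tΔY 2.0000
    t=0.5800 [y] (7,4)
    t=0.9584 [x] (6,4)
    t=2.1131 [x] (5,4)
    t=2.5800 [y] (5,3)
    t=3.2678 [x] (4,3)
    t=4.4225 [x] (3,3)
    t=4.5800 [y] (3,2) — stop
  → r_2 = 4.5800
beam 3: φ=45°, α=300°
  cosα=0.5000 sinα=-0.8660 | (7,5) | tMaxX 0.3400 tMaxY 0.3349 | tΔX 2.0000 tΔY 1.1547
    t=0.3349 [y] (7,4)
    t=0.3400 [x] (8,4) — stop
  → r_3 = 0.3400
beam 4: φ=135°, α=30°
  cosα=0.8660 sinα=0.5000 | (7,5) | tMaxX 0.1963 tMaxY 1.4200 | tΔX 1.1547 tΔY 2.0000
    t=0.1963 [x] (8,5) — stop
  → r_4 = 0.1963

ranges = [0.8198, 4.5800, 0.3400, 0.1963]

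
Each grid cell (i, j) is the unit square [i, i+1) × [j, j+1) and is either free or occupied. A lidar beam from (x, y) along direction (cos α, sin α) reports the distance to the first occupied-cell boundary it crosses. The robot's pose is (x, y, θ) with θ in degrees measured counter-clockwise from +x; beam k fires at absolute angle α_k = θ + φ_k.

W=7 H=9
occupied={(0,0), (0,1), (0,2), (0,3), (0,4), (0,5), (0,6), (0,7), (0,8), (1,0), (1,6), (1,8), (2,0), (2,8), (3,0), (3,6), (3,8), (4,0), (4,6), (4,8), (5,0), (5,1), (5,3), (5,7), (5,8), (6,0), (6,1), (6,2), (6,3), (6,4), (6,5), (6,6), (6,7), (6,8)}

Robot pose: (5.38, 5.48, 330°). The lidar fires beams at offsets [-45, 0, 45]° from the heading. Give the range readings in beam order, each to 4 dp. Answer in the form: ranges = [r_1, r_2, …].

beam 1: φ=-45°, α=285°
  d=(0.2588,-0.9659)  start (5,5)  tX=2.3955 tY=0.4969  stride 1/|dx|=3.8637 1/|dy|=1.0353
    cross y-line → (5,4), t=0.4969
    cross y-line → (5,3), t=1.5322 (wall)
  → r_1 = 1.5322
beam 2: φ=0°, α=330°
  d=(0.8660,-0.5000)  start (5,5)  tX=0.7159 tY=0.9600  stride 1/|dx|=1.1547 1/|dy|=2.0000
    cross x-line → (6,5), t=0.7159 (wall)
  → r_2 = 0.7159
beam 3: φ=45°, α=15°
  d=(0.9659,0.2588)  start (5,5)  tX=0.6419 tY=2.0091  stride 1/|dx|=1.0353 1/|dy|=3.8637
    cross x-line → (6,5), t=0.6419 (wall)
  → r_3 = 0.6419

ranges = [1.5322, 0.7159, 0.6419]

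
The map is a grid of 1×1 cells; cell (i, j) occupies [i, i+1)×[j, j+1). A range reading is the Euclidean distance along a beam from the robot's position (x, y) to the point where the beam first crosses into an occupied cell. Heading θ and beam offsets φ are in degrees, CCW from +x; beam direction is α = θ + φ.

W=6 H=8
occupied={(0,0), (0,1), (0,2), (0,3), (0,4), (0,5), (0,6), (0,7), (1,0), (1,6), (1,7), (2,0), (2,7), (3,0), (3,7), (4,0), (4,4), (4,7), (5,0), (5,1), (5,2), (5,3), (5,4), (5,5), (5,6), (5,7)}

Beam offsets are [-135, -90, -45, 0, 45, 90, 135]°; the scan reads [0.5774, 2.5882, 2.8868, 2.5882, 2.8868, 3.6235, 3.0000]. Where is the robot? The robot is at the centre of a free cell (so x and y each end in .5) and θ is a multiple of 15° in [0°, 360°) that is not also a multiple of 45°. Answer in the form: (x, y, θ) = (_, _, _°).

Enumerate (i+0.5, j+0.5, θ) over the 22 free cells and 16 admissible headings. For each, cast all 7 beams and compare to the given ranges.
  (4.5, 2.5, 15°): beam 1 = 1.7321 ≠ 0.5774 ✗
  (1.5, 2.5, 75°): beam 1 = 1.7321 ≠ 0.5774 ✗
  (1.5, 4.5, 345°): beam 2 = 1.9319 ≠ 2.5882 ✗
  …
  (3.5, 4.5, 165°): r_1=0.5774, r_2=2.5882, r_3=2.8868, r_4=2.5882, r_5=2.8868, r_6=3.6235, r_7=3.0000 — all match ✓
Unique over the lattice → pose = (3.5, 4.5, 165°).

(x, y, θ) = (3.5, 4.5, 165°)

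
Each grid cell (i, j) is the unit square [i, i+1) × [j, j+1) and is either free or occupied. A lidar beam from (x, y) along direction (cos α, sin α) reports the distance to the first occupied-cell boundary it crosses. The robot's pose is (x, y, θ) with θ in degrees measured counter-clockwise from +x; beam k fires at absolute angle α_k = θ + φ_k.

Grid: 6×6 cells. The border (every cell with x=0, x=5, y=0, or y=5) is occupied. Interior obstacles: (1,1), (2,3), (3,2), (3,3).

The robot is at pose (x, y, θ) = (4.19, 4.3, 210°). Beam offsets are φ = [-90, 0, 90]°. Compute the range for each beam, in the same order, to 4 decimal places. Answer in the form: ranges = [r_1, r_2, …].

ranges = [0.8083, 0.6000, 1.6200]

beam 1: φ=-90°, α=120°
  cosα=-0.5000 sinα=0.8660 | (4,4) | tMaxX 0.3800 tMaxY 0.8083 | tΔX 2.0000 tΔY 1.1547
    t=0.3800 [x] (3,4)
    t=0.8083 [y] (3,5) — stop
  → r_1 = 0.8083
beam 2: φ=0°, α=210°
  cosα=-0.8660 sinα=-0.5000 | (4,4) | tMaxX 0.2194 tMaxY 0.6000 | tΔX 1.1547 tΔY 2.0000
    t=0.2194 [x] (3,4)
    t=0.6000 [y] (3,3) — stop
  → r_2 = 0.6000
beam 3: φ=90°, α=300°
  cosα=0.5000 sinα=-0.8660 | (4,4) | tMaxX 1.6200 tMaxY 0.3464 | tΔX 2.0000 tΔY 1.1547
    t=0.3464 [y] (4,3)
    t=1.5011 [y] (4,2)
    t=1.6200 [x] (5,2) — stop
  → r_3 = 1.6200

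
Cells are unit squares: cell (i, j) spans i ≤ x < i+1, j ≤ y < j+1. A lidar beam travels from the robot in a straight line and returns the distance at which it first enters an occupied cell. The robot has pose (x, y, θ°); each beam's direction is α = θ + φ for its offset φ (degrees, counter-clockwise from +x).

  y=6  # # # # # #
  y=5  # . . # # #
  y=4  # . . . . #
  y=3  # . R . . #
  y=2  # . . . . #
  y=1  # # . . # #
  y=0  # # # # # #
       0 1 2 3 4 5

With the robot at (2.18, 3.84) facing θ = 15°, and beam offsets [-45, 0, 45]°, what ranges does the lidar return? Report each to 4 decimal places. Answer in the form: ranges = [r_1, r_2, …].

ranges = [3.2563, 2.9195, 1.6400]

beam 1: φ=-45°, α=330°
  dir = (cos 330°, sin 330°) = (0.8660, -0.5000); from cell (2,3)
  next x-line at t=0.9469, next y-line at t=1.6800; Δt_x=1.1547, Δt_y=2.0000
    x: enter (3,3) at t=0.9469
    y: enter (3,2) at t=1.6800
    x: enter (4,2) at t=2.1016
    x: enter (5,2) at t=3.2563 ← occupied
  → r_1 = 3.2563
beam 2: φ=0°, α=15°
  dir = (cos 15°, sin 15°) = (0.9659, 0.2588); from cell (2,3)
  next x-line at t=0.8489, next y-line at t=0.6182; Δt_x=1.0353, Δt_y=3.8637
    y: enter (2,4) at t=0.6182
    x: enter (3,4) at t=0.8489
    x: enter (4,4) at t=1.8842
    x: enter (5,4) at t=2.9195 ← occupied
  → r_2 = 2.9195
beam 3: φ=45°, α=60°
  dir = (cos 60°, sin 60°) = (0.5000, 0.8660); from cell (2,3)
  next x-line at t=1.6400, next y-line at t=0.1848; Δt_x=2.0000, Δt_y=1.1547
    y: enter (2,4) at t=0.1848
    y: enter (2,5) at t=1.3395
    x: enter (3,5) at t=1.6400 ← occupied
  → r_3 = 1.6400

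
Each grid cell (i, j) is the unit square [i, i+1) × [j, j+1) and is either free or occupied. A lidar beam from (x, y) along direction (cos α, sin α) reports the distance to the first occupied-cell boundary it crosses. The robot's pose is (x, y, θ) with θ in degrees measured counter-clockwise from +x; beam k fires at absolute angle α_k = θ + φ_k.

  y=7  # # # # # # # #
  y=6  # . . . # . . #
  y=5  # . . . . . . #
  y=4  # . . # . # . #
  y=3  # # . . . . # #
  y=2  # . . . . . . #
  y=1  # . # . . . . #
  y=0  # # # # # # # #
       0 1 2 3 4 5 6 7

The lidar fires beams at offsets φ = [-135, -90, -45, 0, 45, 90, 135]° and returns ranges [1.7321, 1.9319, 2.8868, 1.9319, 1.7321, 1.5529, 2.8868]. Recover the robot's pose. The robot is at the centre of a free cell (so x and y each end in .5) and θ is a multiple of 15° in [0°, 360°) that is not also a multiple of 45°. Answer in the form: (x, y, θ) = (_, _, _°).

The pose lattice has 30·16 = 480 candidates. Test each by forward raycasting.
  (6.5, 6.5, 195°): beam 1 = 0.5774 ≠ 1.7321 ✗
  (4.5, 1.5, 330°): beam 1 = 1.5529 ≠ 1.7321 ✗
  (3.5, 1.5, 345°): beam 1 = 0.5774 ≠ 1.7321 ✗
  (2.5, 3.5, 285°): beam 1 = 0.5774 ≠ 1.7321 ✗
  (1.5, 4.5, 120°): beam 1 = 1.5529 ≠ 1.7321 ✗
  …
  (4.5, 2.5, 195°): r_1=1.7321, r_2=1.9319, r_3=2.8868, r_4=1.9319, r_5=1.7321, r_6=1.5529, r_7=2.8868 — all match ✓
Only this pose fits every beam.

(x, y, θ) = (4.5, 2.5, 195°)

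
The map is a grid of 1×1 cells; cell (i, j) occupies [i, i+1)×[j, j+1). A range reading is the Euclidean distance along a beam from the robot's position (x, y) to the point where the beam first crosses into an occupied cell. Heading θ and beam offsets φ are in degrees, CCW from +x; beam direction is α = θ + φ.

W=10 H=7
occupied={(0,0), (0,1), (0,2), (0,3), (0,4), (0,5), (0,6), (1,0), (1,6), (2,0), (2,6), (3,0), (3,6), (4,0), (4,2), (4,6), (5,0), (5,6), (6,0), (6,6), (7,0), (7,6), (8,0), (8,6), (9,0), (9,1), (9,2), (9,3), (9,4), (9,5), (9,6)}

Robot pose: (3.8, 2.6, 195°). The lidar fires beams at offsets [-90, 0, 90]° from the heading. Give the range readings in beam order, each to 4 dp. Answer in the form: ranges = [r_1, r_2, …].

ranges = [3.5199, 2.8988, 1.6564]

beam 1: φ=-90°, α=105°
  direction (-0.2588, 0.9659); cell (3,2); t to first gridline: x 3.0910, y 0.4141 (then +3.8637 / +1.0353)
    (3,3) via y @ 0.4141
    (3,4) via y @ 1.4494
    (3,5) via y @ 2.4847
    (2,5) via x @ 3.0910
    (2,6) via y @ 3.5199  # hit
  → r_1 = 3.5199
beam 2: φ=0°, α=195°
  direction (-0.9659, -0.2588); cell (3,2); t to first gridline: x 0.8282, y 2.3182 (then +1.0353 / +3.8637)
    (2,2) via x @ 0.8282
    (1,2) via x @ 1.8635
    (1,1) via y @ 2.3182
    (0,1) via x @ 2.8988  # hit
  → r_2 = 2.8988
beam 3: φ=90°, α=285°
  direction (0.2588, -0.9659); cell (3,2); t to first gridline: x 0.7727, y 0.6212 (then +3.8637 / +1.0353)
    (3,1) via y @ 0.6212
    (4,1) via x @ 0.7727
    (4,0) via y @ 1.6564  # hit
  → r_3 = 1.6564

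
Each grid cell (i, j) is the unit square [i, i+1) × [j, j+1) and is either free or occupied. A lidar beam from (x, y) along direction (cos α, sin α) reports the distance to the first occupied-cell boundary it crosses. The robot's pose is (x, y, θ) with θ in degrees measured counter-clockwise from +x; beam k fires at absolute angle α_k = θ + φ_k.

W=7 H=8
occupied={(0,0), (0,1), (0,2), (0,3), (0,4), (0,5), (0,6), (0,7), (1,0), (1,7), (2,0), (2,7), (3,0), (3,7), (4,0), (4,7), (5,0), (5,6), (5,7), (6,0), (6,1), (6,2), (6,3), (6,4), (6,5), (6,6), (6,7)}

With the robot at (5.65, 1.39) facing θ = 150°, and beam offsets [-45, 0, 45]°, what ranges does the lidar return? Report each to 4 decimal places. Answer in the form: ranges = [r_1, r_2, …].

beam 1: φ=-45°, α=105°
  direction (-0.2588, 0.9659); cell (5,1); t to first gridline: x 2.5114, y 0.6315 (then +3.8637 / +1.0353)
    (5,2) via y @ 0.6315
    (5,3) via y @ 1.6668
    (4,3) via x @ 2.5114
    (4,4) via y @ 2.7021
    (4,5) via y @ 3.7373
    (4,6) via y @ 4.7726
    (4,7) via y @ 5.8079  # hit
  → r_1 = 5.8079
beam 2: φ=0°, α=150°
  direction (-0.8660, 0.5000); cell (5,1); t to first gridline: x 0.7506, y 1.2200 (then +1.1547 / +2.0000)
    (4,1) via x @ 0.7506
    (4,2) via y @ 1.2200
    (3,2) via x @ 1.9053
    (2,2) via x @ 3.0600
    (2,3) via y @ 3.2200
    (1,3) via x @ 4.2147
    (1,4) via y @ 5.2200
    (0,4) via x @ 5.3694  # hit
  → r_2 = 5.3694
beam 3: φ=45°, α=195°
  direction (-0.9659, -0.2588); cell (5,1); t to first gridline: x 0.6729, y 1.5068 (then +1.0353 / +3.8637)
    (4,1) via x @ 0.6729
    (4,0) via y @ 1.5068  # hit
  → r_3 = 1.5068

ranges = [5.8079, 5.3694, 1.5068]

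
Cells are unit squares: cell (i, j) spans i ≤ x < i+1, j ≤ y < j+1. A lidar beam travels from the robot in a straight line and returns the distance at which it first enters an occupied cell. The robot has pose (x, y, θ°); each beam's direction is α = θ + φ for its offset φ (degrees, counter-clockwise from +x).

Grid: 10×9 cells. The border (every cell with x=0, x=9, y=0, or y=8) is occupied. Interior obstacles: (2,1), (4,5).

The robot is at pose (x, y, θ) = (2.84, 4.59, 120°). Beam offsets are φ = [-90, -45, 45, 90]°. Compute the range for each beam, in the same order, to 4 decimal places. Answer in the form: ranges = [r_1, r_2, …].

ranges = [1.3395, 3.5303, 1.9049, 2.1246]

beam 1: φ=-90°, α=30°
  d=(0.8660,0.5000)  start (2,4)  tX=0.1848 tY=0.8200  stride 1/|dx|=1.1547 1/|dy|=2.0000
    cross x-line → (3,4), t=0.1848
    cross y-line → (3,5), t=0.8200
    cross x-line → (4,5), t=1.3395 (wall)
  → r_1 = 1.3395
beam 2: φ=-45°, α=75°
  d=(0.2588,0.9659)  start (2,4)  tX=0.6182 tY=0.4245  stride 1/|dx|=3.8637 1/|dy|=1.0353
    cross y-line → (2,5), t=0.4245
    cross x-line → (3,5), t=0.6182
    cross y-line → (3,6), t=1.4597
    cross y-line → (3,7), t=2.4950
    cross y-line → (3,8), t=3.5303 (wall)
  → r_2 = 3.5303
beam 3: φ=45°, α=165°
  d=(-0.9659,0.2588)  start (2,4)  tX=0.8696 tY=1.5841  stride 1/|dx|=1.0353 1/|dy|=3.8637
    cross x-line → (1,4), t=0.8696
    cross y-line → (1,5), t=1.5841
    cross x-line → (0,5), t=1.9049 (wall)
  → r_3 = 1.9049
beam 4: φ=90°, α=210°
  d=(-0.8660,-0.5000)  start (2,4)  tX=0.9699 tY=1.1800  stride 1/|dx|=1.1547 1/|dy|=2.0000
    cross x-line → (1,4), t=0.9699
    cross y-line → (1,3), t=1.1800
    cross x-line → (0,3), t=2.1246 (wall)
  → r_4 = 2.1246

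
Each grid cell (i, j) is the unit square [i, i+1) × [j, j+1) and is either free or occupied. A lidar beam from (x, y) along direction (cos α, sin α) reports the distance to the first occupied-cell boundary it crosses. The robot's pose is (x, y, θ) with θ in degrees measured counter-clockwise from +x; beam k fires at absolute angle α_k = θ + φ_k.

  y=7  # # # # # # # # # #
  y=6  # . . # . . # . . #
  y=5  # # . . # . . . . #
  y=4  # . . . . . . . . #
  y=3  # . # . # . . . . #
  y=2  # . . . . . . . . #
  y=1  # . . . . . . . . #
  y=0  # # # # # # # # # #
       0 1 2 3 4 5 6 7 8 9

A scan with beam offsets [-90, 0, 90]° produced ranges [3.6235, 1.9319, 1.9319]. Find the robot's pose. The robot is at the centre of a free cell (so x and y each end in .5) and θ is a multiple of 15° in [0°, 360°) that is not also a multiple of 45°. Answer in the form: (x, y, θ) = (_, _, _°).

The pose lattice has 42·16 = 672 candidates. Test each by forward raycasting.
  (1.5, 4.5, 330°): beam 1 = 1.0000 ≠ 3.6235 ✗
  (6.5, 2.5, 210°): beam 1 = 3.0000 ≠ 3.6235 ✗
  (4.5, 2.5, 210°): beam 1 = 0.5774 ≠ 3.6235 ✗
  …
  (5.5, 1.5, 105°): r_1=3.6235, r_2=1.9319, r_3=1.9319 — all match ✓
Only this pose fits every beam.

(x, y, θ) = (5.5, 1.5, 105°)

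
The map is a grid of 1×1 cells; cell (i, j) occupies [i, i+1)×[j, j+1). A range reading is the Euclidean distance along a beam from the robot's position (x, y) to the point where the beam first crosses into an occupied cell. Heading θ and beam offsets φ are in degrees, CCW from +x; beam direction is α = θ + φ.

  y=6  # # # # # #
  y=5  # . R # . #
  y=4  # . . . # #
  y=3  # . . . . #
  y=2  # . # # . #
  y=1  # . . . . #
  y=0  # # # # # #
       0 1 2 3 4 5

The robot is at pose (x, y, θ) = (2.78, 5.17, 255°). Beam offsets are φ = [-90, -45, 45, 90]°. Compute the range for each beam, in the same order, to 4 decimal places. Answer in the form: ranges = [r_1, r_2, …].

beam 1: φ=-90°, α=165°
  d=(-0.9659,0.2588)  start (2,5)  tX=0.8075 tY=3.2069  stride 1/|dx|=1.0353 1/|dy|=3.8637
    cross x-line → (1,5), t=0.8075
    cross x-line → (0,5), t=1.8428 (wall)
  → r_1 = 1.8428
beam 2: φ=-45°, α=210°
  d=(-0.8660,-0.5000)  start (2,5)  tX=0.9007 tY=0.3400  stride 1/|dx|=1.1547 1/|dy|=2.0000
    cross y-line → (2,4), t=0.3400
    cross x-line → (1,4), t=0.9007
    cross x-line → (0,4), t=2.0554 (wall)
  → r_2 = 2.0554
beam 3: φ=45°, α=300°
  d=(0.5000,-0.8660)  start (2,5)  tX=0.4400 tY=0.1963  stride 1/|dx|=2.0000 1/|dy|=1.1547
    cross y-line → (2,4), t=0.1963
    cross x-line → (3,4), t=0.4400
    cross y-line → (3,3), t=1.3510
    cross x-line → (4,3), t=2.4400
    cross y-line → (4,2), t=2.5057
    cross y-line → (4,1), t=3.6604
    cross x-line → (5,1), t=4.4400 (wall)
  → r_3 = 4.4400
beam 4: φ=90°, α=345°
  d=(0.9659,-0.2588)  start (2,5)  tX=0.2278 tY=0.6568  stride 1/|dx|=1.0353 1/|dy|=3.8637
    cross x-line → (3,5), t=0.2278 (wall)
  → r_4 = 0.2278

ranges = [1.8428, 2.0554, 4.4400, 0.2278]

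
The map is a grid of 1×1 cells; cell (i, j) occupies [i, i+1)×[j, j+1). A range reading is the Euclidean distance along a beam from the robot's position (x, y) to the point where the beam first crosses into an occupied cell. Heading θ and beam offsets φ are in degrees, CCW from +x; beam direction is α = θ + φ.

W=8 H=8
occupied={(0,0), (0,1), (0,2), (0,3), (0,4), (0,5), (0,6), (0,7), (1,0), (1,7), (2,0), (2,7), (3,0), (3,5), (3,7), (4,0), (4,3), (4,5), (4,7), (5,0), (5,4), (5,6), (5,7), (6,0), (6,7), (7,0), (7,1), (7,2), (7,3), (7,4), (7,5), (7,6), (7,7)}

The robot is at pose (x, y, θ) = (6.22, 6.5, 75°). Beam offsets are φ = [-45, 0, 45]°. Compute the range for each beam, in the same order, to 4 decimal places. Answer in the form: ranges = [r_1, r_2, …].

ranges = [0.9007, 0.5176, 0.4400]

beam 1: φ=-45°, α=30°
  cosα=0.8660 sinα=0.5000 | (6,6) | tMaxX 0.9007 tMaxY 1.0000 | tΔX 1.1547 tΔY 2.0000
    t=0.9007 [x] (7,6) — stop
  → r_1 = 0.9007
beam 2: φ=0°, α=75°
  cosα=0.2588 sinα=0.9659 | (6,6) | tMaxX 3.0137 tMaxY 0.5176 | tΔX 3.8637 tΔY 1.0353
    t=0.5176 [y] (6,7) — stop
  → r_2 = 0.5176
beam 3: φ=45°, α=120°
  cosα=-0.5000 sinα=0.8660 | (6,6) | tMaxX 0.4400 tMaxY 0.5774 | tΔX 2.0000 tΔY 1.1547
    t=0.4400 [x] (5,6) — stop
  → r_3 = 0.4400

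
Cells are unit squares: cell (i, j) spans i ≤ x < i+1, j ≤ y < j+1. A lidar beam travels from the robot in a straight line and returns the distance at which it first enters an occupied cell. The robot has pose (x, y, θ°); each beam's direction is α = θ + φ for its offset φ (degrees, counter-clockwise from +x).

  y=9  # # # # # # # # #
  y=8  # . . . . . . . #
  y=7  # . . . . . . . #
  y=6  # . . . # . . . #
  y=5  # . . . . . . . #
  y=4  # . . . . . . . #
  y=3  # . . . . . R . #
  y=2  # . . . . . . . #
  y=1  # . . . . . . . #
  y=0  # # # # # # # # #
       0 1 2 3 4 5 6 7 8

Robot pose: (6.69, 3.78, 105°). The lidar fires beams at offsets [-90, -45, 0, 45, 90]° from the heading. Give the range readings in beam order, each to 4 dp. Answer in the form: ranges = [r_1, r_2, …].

ranges = [1.3562, 2.6200, 5.4041, 6.5702, 5.8907]

beam 1: φ=-90°, α=15°
  cosα=0.9659 sinα=0.2588 | (6,3) | tMaxX 0.3209 tMaxY 0.8500 | tΔX 1.0353 tΔY 3.8637
    t=0.3209 [x] (7,3)
    t=0.8500 [y] (7,4)
    t=1.3562 [x] (8,4) — stop
  → r_1 = 1.3562
beam 2: φ=-45°, α=60°
  cosα=0.5000 sinα=0.8660 | (6,3) | tMaxX 0.6200 tMaxY 0.2540 | tΔX 2.0000 tΔY 1.1547
    t=0.2540 [y] (6,4)
    t=0.6200 [x] (7,4)
    t=1.4087 [y] (7,5)
    t=2.5634 [y] (7,6)
    t=2.6200 [x] (8,6) — stop
  → r_2 = 2.6200
beam 3: φ=0°, α=105°
  cosα=-0.2588 sinα=0.9659 | (6,3) | tMaxX 2.6660 tMaxY 0.2278 | tΔX 3.8637 tΔY 1.0353
    t=0.2278 [y] (6,4)
    t=1.2630 [y] (6,5)
    t=2.2983 [y] (6,6)
    t=2.6660 [x] (5,6)
    t=3.3336 [y] (5,7)
    t=4.3689 [y] (5,8)
    t=5.4041 [y] (5,9) — stop
  → r_3 = 5.4041
beam 4: φ=45°, α=150°
  cosα=-0.8660 sinα=0.5000 | (6,3) | tMaxX 0.7967 tMaxY 0.4400 | tΔX 1.1547 tΔY 2.0000
    t=0.4400 [y] (6,4)
    t=0.7967 [x] (5,4)
    t=1.9514 [x] (4,4)
    t=2.4400 [y] (4,5)
    t=3.1061 [x] (3,5)
    t=4.2608 [x] (2,5)
    t=4.4400 [y] (2,6)
    t=5.4155 [x] (1,6)
    t=6.4400 [y] (1,7)
    t=6.5702 [x] (0,7) — stop
  → r_4 = 6.5702
beam 5: φ=90°, α=195°
  cosα=-0.9659 sinα=-0.2588 | (6,3) | tMaxX 0.7143 tMaxY 3.0137 | tΔX 1.0353 tΔY 3.8637
    t=0.7143 [x] (5,3)
    t=1.7496 [x] (4,3)
    t=2.7849 [x] (3,3)
    t=3.0137 [y] (3,2)
    t=3.8202 [x] (2,2)
    t=4.8554 [x] (1,2)
    t=5.8907 [x] (0,2) — stop
  → r_5 = 5.8907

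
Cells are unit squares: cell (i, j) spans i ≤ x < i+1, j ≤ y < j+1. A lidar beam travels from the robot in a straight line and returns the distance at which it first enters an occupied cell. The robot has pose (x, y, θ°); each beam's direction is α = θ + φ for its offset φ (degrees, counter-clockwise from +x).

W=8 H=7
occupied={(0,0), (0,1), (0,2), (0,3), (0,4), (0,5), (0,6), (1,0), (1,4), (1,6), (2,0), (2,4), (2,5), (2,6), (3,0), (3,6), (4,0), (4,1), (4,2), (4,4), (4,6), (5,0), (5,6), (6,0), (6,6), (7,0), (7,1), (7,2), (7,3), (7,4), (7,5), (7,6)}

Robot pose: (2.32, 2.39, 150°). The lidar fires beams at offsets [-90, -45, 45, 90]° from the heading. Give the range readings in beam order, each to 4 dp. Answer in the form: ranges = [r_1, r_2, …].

ranges = [4.1685, 1.6668, 1.3666, 1.6050]

beam 1: φ=-90°, α=60°
  cosα=0.5000 sinα=0.8660 | (2,2) | tMaxX 1.3600 tMaxY 0.7044 | tΔX 2.0000 tΔY 1.1547
    t=0.7044 [y] (2,3)
    t=1.3600 [x] (3,3)
    t=1.8591 [y] (3,4)
    t=3.0138 [y] (3,5)
    t=3.3600 [x] (4,5)
    t=4.1685 [y] (4,6) — stop
  → r_1 = 4.1685
beam 2: φ=-45°, α=105°
  cosα=-0.2588 sinα=0.9659 | (2,2) | tMaxX 1.2364 tMaxY 0.6315 | tΔX 3.8637 tΔY 1.0353
    t=0.6315 [y] (2,3)
    t=1.2364 [x] (1,3)
    t=1.6668 [y] (1,4) — stop
  → r_2 = 1.6668
beam 3: φ=45°, α=195°
  cosα=-0.9659 sinα=-0.2588 | (2,2) | tMaxX 0.3313 tMaxY 1.5068 | tΔX 1.0353 tΔY 3.8637
    t=0.3313 [x] (1,2)
    t=1.3666 [x] (0,2) — stop
  → r_3 = 1.3666
beam 4: φ=90°, α=240°
  cosα=-0.5000 sinα=-0.8660 | (2,2) | tMaxX 0.6400 tMaxY 0.4503 | tΔX 2.0000 tΔY 1.1547
    t=0.4503 [y] (2,1)
    t=0.6400 [x] (1,1)
    t=1.6050 [y] (1,0) — stop
  → r_4 = 1.6050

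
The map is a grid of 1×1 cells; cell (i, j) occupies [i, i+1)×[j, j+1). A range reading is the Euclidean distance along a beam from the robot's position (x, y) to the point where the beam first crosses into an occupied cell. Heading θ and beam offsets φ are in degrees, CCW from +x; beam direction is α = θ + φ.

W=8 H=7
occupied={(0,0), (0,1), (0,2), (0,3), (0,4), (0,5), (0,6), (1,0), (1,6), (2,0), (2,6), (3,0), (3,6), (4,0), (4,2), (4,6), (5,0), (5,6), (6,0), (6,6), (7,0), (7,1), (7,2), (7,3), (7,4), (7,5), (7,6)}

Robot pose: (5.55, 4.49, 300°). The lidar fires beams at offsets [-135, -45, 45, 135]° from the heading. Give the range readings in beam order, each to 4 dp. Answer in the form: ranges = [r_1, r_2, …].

beam 1: φ=-135°, α=165°
  dir = (cos 165°, sin 165°) = (-0.9659, 0.2588); from cell (5,4)
  next x-line at t=0.5694, next y-line at t=1.9705; Δt_x=1.0353, Δt_y=3.8637
    x: enter (4,4) at t=0.5694
    x: enter (3,4) at t=1.6047
    y: enter (3,5) at t=1.9705
    x: enter (2,5) at t=2.6400
    x: enter (1,5) at t=3.6752
    x: enter (0,5) at t=4.7105 ← occupied
  → r_1 = 4.7105
beam 2: φ=-45°, α=255°
  dir = (cos 255°, sin 255°) = (-0.2588, -0.9659); from cell (5,4)
  next x-line at t=2.1250, next y-line at t=0.5073; Δt_x=3.8637, Δt_y=1.0353
    y: enter (5,3) at t=0.5073
    y: enter (5,2) at t=1.5426
    x: enter (4,2) at t=2.1250 ← occupied
  → r_2 = 2.1250
beam 3: φ=45°, α=345°
  dir = (cos 345°, sin 345°) = (0.9659, -0.2588); from cell (5,4)
  next x-line at t=0.4659, next y-line at t=1.8932; Δt_x=1.0353, Δt_y=3.8637
    x: enter (6,4) at t=0.4659
    x: enter (7,4) at t=1.5012 ← occupied
  → r_3 = 1.5012
beam 4: φ=135°, α=75°
  dir = (cos 75°, sin 75°) = (0.2588, 0.9659); from cell (5,4)
  next x-line at t=1.7387, next y-line at t=0.5280; Δt_x=3.8637, Δt_y=1.0353
    y: enter (5,5) at t=0.5280
    y: enter (5,6) at t=1.5633 ← occupied
  → r_4 = 1.5633

ranges = [4.7105, 2.1250, 1.5012, 1.5633]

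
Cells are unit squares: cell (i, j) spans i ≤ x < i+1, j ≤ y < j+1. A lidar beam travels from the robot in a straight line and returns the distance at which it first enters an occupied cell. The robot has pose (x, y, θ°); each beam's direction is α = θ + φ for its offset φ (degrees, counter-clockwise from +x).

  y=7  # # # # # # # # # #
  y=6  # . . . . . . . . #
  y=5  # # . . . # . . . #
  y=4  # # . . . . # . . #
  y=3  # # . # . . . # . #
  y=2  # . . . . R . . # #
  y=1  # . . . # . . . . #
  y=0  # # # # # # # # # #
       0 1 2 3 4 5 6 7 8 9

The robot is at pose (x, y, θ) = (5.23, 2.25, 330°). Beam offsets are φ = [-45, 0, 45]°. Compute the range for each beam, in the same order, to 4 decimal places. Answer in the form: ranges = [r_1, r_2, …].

beam 1: φ=-45°, α=285°
  cosα=0.2588 sinα=-0.9659 | (5,2) | tMaxX 2.9751 tMaxY 0.2588 | tΔX 3.8637 tΔY 1.0353
    t=0.2588 [y] (5,1)
    t=1.2941 [y] (5,0) — stop
  → r_1 = 1.2941
beam 2: φ=0°, α=330°
  cosα=0.8660 sinα=-0.5000 | (5,2) | tMaxX 0.8891 tMaxY 0.5000 | tΔX 1.1547 tΔY 2.0000
    t=0.5000 [y] (5,1)
    t=0.8891 [x] (6,1)
    t=2.0438 [x] (7,1)
    t=2.5000 [y] (7,0) — stop
  → r_2 = 2.5000
beam 3: φ=45°, α=15°
  cosα=0.9659 sinα=0.2588 | (5,2) | tMaxX 0.7972 tMaxY 2.8978 | tΔX 1.0353 tΔY 3.8637
    t=0.7972 [x] (6,2)
    t=1.8324 [x] (7,2)
    t=2.8677 [x] (8,2) — stop
  → r_3 = 2.8677

ranges = [1.2941, 2.5000, 2.8677]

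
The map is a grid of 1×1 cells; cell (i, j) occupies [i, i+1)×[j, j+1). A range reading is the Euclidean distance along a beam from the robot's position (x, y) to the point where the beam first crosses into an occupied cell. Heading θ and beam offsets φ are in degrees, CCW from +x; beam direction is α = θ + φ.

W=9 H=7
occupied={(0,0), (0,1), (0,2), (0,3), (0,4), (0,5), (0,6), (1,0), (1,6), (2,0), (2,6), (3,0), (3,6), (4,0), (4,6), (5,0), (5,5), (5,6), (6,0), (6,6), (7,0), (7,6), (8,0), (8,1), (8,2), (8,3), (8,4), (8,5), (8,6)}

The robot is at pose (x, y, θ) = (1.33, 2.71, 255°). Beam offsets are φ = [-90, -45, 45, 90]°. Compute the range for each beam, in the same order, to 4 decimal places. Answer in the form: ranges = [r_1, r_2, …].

beam 1: φ=-90°, α=165°
  cosα=-0.9659 sinα=0.2588 | (1,2) | tMaxX 0.3416 tMaxY 1.1205 | tΔX 1.0353 tΔY 3.8637
    t=0.3416 [x] (0,2) — stop
  → r_1 = 0.3416
beam 2: φ=-45°, α=210°
  cosα=-0.8660 sinα=-0.5000 | (1,2) | tMaxX 0.3811 tMaxY 1.4200 | tΔX 1.1547 tΔY 2.0000
    t=0.3811 [x] (0,2) — stop
  → r_2 = 0.3811
beam 3: φ=45°, α=300°
  cosα=0.5000 sinα=-0.8660 | (1,2) | tMaxX 1.3400 tMaxY 0.8198 | tΔX 2.0000 tΔY 1.1547
    t=0.8198 [y] (1,1)
    t=1.3400 [x] (2,1)
    t=1.9745 [y] (2,0) — stop
  → r_3 = 1.9745
beam 4: φ=90°, α=345°
  cosα=0.9659 sinα=-0.2588 | (1,2) | tMaxX 0.6936 tMaxY 2.7432 | tΔX 1.0353 tΔY 3.8637
    t=0.6936 [x] (2,2)
    t=1.7289 [x] (3,2)
    t=2.7432 [y] (3,1)
    t=2.7642 [x] (4,1)
    t=3.7995 [x] (5,1)
    t=4.8347 [x] (6,1)
    t=5.8700 [x] (7,1)
    t=6.6069 [y] (7,0) — stop
  → r_4 = 6.6069

ranges = [0.3416, 0.3811, 1.9745, 6.6069]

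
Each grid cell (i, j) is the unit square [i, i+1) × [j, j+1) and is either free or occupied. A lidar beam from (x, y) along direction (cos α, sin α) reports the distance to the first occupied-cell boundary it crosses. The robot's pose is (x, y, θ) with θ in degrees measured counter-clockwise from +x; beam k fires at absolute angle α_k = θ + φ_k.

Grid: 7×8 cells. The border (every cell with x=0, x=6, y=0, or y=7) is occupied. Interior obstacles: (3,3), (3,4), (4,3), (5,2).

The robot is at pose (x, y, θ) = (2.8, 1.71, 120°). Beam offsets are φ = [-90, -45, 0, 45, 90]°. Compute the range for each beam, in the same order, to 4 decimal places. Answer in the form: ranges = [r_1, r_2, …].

beam 1: φ=-90°, α=30°
  direction (0.8660, 0.5000); cell (2,1); t to first gridline: x 0.2309, y 0.5800 (then +1.1547 / +2.0000)
    (3,1) via x @ 0.2309
    (3,2) via y @ 0.5800
    (4,2) via x @ 1.3856
    (5,2) via x @ 2.5403  # hit
  → r_1 = 2.5403
beam 2: φ=-45°, α=75°
  direction (0.2588, 0.9659); cell (2,1); t to first gridline: x 0.7727, y 0.3002 (then +3.8637 / +1.0353)
    (2,2) via y @ 0.3002
    (3,2) via x @ 0.7727
    (3,3) via y @ 1.3355  # hit
  → r_2 = 1.3355
beam 3: φ=0°, α=120°
  direction (-0.5000, 0.8660); cell (2,1); t to first gridline: x 1.6000, y 0.3349 (then +2.0000 / +1.1547)
    (2,2) via y @ 0.3349
    (2,3) via y @ 1.4896
    (1,3) via x @ 1.6000
    (1,4) via y @ 2.6443
    (0,4) via x @ 3.6000  # hit
  → r_3 = 3.6000
beam 4: φ=45°, α=165°
  direction (-0.9659, 0.2588); cell (2,1); t to first gridline: x 0.8282, y 1.1205 (then +1.0353 / +3.8637)
    (1,1) via x @ 0.8282
    (1,2) via y @ 1.1205
    (0,2) via x @ 1.8635  # hit
  → r_4 = 1.8635
beam 5: φ=90°, α=210°
  direction (-0.8660, -0.5000); cell (2,1); t to first gridline: x 0.9238, y 1.4200 (then +1.1547 / +2.0000)
    (1,1) via x @ 0.9238
    (1,0) via y @ 1.4200  # hit
  → r_5 = 1.4200

ranges = [2.5403, 1.3355, 3.6000, 1.8635, 1.4200]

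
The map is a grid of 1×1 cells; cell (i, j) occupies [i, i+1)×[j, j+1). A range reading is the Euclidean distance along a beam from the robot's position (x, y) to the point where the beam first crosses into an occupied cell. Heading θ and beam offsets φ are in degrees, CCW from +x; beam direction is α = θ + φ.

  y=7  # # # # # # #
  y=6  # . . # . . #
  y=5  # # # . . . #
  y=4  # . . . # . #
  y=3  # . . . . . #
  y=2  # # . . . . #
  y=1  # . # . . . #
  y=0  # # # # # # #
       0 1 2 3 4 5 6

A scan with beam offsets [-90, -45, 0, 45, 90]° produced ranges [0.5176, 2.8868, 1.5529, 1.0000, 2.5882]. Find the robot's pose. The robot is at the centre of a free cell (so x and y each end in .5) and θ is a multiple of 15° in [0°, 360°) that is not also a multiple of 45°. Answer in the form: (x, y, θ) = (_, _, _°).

The pose lattice has 24·16 = 384 candidates. Test each by forward raycasting.
  (4.5, 1.5, 285°): beam 1 = 1.5529 ≠ 0.5176 ✗
  (2.5, 2.5, 300°): beam 1 = 0.5774 ≠ 0.5176 ✗
  (4.5, 3.5, 345°): beam 1 = 2.5882 ≠ 0.5176 ✗
  (4.5, 1.5, 60°): beam 1 = 1.0000 ≠ 0.5176 ✗
  (2.5, 3.5, 120°): beam 1 = 1.7321 ≠ 0.5176 ✗
  …
  (3.5, 4.5, 105°): r_1=0.5176, r_2=2.8868, r_3=1.5529, r_4=1.0000, r_5=2.5882 — all match ✓
Unique over the lattice → pose = (3.5, 4.5, 105°).

(x, y, θ) = (3.5, 4.5, 105°)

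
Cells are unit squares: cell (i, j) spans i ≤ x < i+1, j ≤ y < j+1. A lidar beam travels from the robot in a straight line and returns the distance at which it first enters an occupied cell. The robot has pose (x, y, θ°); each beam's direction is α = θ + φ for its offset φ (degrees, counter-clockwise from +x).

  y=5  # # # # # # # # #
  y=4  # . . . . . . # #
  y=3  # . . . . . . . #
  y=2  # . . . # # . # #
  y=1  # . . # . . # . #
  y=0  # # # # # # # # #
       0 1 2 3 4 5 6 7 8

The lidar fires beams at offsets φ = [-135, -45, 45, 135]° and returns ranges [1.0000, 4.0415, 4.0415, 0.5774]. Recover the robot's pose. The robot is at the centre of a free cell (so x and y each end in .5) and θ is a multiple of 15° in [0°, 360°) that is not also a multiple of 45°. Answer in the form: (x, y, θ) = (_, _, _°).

(x, y, θ) = (3.5, 4.5, 285°)

Candidates: 22 free-cell centres × 16 headings = 352 poses. Raycast each; keep the one whose scan matches to 4 dp.
  (4.5, 1.5, 150°): beam 1 = 1.5529 ≠ 1.0000 ✗
  (3.5, 2.5, 60°): beam 1 = 0.5176 ≠ 1.0000 ✗
  (5.5, 3.5, 150°): beam 1 = 1.9319 ≠ 1.0000 ✗
  (6.5, 2.5, 255°): beam 1 = 2.8868 ≠ 1.0000 ✗
  …
  (3.5, 4.5, 285°): r_1=1.0000, r_2=4.0415, r_3=4.0415, r_4=0.5774 — all match ✓
No second candidate reproduces the full scan.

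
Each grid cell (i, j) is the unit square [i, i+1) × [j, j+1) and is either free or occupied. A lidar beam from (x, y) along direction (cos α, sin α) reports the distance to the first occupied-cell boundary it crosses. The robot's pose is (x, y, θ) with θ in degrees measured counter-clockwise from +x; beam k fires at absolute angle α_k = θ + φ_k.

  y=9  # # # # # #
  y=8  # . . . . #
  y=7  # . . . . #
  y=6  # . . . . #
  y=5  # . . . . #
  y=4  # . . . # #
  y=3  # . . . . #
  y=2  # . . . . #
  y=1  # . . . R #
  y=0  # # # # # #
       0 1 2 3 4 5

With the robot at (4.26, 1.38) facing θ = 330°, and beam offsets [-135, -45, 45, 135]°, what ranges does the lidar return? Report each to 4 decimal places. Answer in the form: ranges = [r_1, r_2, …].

beam 1: φ=-135°, α=195°
  direction (-0.9659, -0.2588); cell (4,1); t to first gridline: x 0.2692, y 1.4682 (then +1.0353 / +3.8637)
    (3,1) via x @ 0.2692
    (2,1) via x @ 1.3044
    (2,0) via y @ 1.4682  # hit
  → r_1 = 1.4682
beam 2: φ=-45°, α=285°
  direction (0.2588, -0.9659); cell (4,1); t to first gridline: x 2.8591, y 0.3934 (then +3.8637 / +1.0353)
    (4,0) via y @ 0.3934  # hit
  → r_2 = 0.3934
beam 3: φ=45°, α=15°
  direction (0.9659, 0.2588); cell (4,1); t to first gridline: x 0.7661, y 2.3955 (then +1.0353 / +3.8637)
    (5,1) via x @ 0.7661  # hit
  → r_3 = 0.7661
beam 4: φ=135°, α=105°
  direction (-0.2588, 0.9659); cell (4,1); t to first gridline: x 1.0046, y 0.6419 (then +3.8637 / +1.0353)
    (4,2) via y @ 0.6419
    (3,2) via x @ 1.0046
    (3,3) via y @ 1.6771
    (3,4) via y @ 2.7124
    (3,5) via y @ 3.7477
    (3,6) via y @ 4.7830
    (2,6) via x @ 4.8683
    (2,7) via y @ 5.8183
    (2,8) via y @ 6.8535
    (2,9) via y @ 7.8888  # hit
  → r_4 = 7.8888

ranges = [1.4682, 0.3934, 0.7661, 7.8888]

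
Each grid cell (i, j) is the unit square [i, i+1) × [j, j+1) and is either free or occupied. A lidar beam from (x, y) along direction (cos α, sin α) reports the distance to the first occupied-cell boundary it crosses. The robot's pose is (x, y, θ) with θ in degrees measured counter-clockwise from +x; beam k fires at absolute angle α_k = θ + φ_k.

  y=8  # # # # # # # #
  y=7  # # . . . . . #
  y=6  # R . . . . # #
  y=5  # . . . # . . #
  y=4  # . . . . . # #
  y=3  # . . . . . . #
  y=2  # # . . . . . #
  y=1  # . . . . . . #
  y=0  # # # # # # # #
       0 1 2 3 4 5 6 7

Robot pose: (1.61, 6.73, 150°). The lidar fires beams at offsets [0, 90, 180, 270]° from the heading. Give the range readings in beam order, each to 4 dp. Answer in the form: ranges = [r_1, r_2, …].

ranges = [0.5400, 1.2200, 2.7597, 0.3118]

beam 1: φ=0°, α=150°
  cosα=-0.8660 sinα=0.5000 | (1,6) | tMaxX 0.7044 tMaxY 0.5400 | tΔX 1.1547 tΔY 2.0000
    t=0.5400 [y] (1,7) — stop
  → r_1 = 0.5400
beam 2: φ=90°, α=240°
  cosα=-0.5000 sinα=-0.8660 | (1,6) | tMaxX 1.2200 tMaxY 0.8429 | tΔX 2.0000 tΔY 1.1547
    t=0.8429 [y] (1,5)
    t=1.2200 [x] (0,5) — stop
  → r_2 = 1.2200
beam 3: φ=180°, α=330°
  cosα=0.8660 sinα=-0.5000 | (1,6) | tMaxX 0.4503 tMaxY 1.4600 | tΔX 1.1547 tΔY 2.0000
    t=0.4503 [x] (2,6)
    t=1.4600 [y] (2,5)
    t=1.6050 [x] (3,5)
    t=2.7597 [x] (4,5) — stop
  → r_3 = 2.7597
beam 4: φ=270°, α=60°
  cosα=0.5000 sinα=0.8660 | (1,6) | tMaxX 0.7800 tMaxY 0.3118 | tΔX 2.0000 tΔY 1.1547
    t=0.3118 [y] (1,7) — stop
  → r_4 = 0.3118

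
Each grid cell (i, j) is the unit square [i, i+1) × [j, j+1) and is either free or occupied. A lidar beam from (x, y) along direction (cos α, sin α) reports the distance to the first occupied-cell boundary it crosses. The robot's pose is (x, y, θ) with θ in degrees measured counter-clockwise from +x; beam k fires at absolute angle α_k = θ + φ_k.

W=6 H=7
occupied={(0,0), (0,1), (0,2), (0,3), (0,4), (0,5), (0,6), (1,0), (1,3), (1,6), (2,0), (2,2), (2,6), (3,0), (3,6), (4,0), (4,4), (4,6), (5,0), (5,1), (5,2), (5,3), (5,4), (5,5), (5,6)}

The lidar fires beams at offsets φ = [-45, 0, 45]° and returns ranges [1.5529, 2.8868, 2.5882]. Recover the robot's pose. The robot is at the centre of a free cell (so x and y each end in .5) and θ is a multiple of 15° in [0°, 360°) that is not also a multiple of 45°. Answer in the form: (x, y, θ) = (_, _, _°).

Candidates: 17 free-cell centres × 16 headings = 272 poses. Raycast each; keep the one whose scan matches to 4 dp.
  (2.5, 4.5, 240°): beam 2 = 1.0000 ≠ 2.8868 ✗
  (3.5, 1.5, 105°): beam 1 = 2.8868 ≠ 1.5529 ✗
  (4.5, 5.5, 105°): beam 1 = 0.5774 ≠ 1.5529 ✗
  (3.5, 5.5, 255°): beam 1 = 2.8868 ≠ 1.5529 ✗
  …
  (1.5, 5.5, 300°): r_1=1.5529, r_2=2.8868, r_3=2.5882 — all match ✓
Unique over the lattice → pose = (1.5, 5.5, 300°).

(x, y, θ) = (1.5, 5.5, 300°)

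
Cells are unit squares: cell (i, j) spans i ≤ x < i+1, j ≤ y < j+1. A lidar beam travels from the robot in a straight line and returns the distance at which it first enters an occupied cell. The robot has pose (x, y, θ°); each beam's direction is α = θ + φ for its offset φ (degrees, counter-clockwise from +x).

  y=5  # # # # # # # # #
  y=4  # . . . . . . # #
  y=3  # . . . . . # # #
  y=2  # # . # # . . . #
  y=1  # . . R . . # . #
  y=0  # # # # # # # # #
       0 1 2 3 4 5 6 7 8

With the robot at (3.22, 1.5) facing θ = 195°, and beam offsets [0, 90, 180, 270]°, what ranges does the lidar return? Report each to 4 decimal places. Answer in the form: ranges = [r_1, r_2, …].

beam 1: φ=0°, α=195°
  dir = (cos 195°, sin 195°) = (-0.9659, -0.2588); from cell (3,1)
  next x-line at t=0.2278, next y-line at t=1.9319; Δt_x=1.0353, Δt_y=3.8637
    x: enter (2,1) at t=0.2278
    x: enter (1,1) at t=1.2630
    y: enter (1,0) at t=1.9319 ← occupied
  → r_1 = 1.9319
beam 2: φ=90°, α=285°
  dir = (cos 285°, sin 285°) = (0.2588, -0.9659); from cell (3,1)
  next x-line at t=3.0137, next y-line at t=0.5176; Δt_x=3.8637, Δt_y=1.0353
    y: enter (3,0) at t=0.5176 ← occupied
  → r_2 = 0.5176
beam 3: φ=180°, α=15°
  dir = (cos 15°, sin 15°) = (0.9659, 0.2588); from cell (3,1)
  next x-line at t=0.8075, next y-line at t=1.9319; Δt_x=1.0353, Δt_y=3.8637
    x: enter (4,1) at t=0.8075
    x: enter (5,1) at t=1.8428
    y: enter (5,2) at t=1.9319
    x: enter (6,2) at t=2.8781
    x: enter (7,2) at t=3.9133
    x: enter (8,2) at t=4.9486 ← occupied
  → r_3 = 4.9486
beam 4: φ=270°, α=105°
  dir = (cos 105°, sin 105°) = (-0.2588, 0.9659); from cell (3,1)
  next x-line at t=0.8500, next y-line at t=0.5176; Δt_x=3.8637, Δt_y=1.0353
    y: enter (3,2) at t=0.5176 ← occupied
  → r_4 = 0.5176

ranges = [1.9319, 0.5176, 4.9486, 0.5176]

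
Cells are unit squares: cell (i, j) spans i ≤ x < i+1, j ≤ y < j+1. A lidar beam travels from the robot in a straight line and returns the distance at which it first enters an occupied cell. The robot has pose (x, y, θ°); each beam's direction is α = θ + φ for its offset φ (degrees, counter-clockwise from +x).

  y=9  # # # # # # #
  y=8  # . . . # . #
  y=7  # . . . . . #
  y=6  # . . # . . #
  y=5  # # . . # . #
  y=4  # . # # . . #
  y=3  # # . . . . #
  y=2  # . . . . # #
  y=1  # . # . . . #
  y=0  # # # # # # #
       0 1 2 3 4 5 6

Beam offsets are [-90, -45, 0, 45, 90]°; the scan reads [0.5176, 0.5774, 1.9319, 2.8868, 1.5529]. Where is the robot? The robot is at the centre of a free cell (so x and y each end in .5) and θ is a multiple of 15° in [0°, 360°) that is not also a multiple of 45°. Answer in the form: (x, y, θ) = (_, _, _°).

(x, y, θ) = (3.5, 8.5, 165°)

Candidates: 31 free-cell centres × 16 headings = 496 poses. Raycast each; keep the one whose scan matches to 4 dp.
  (2.5, 3.5, 165°): beam 3 = 0.5176 ≠ 1.9319 ✗
  (3.5, 5.5, 195°): beam 2 = 2.8868 ≠ 0.5774 ✗
  (2.5, 7.5, 345°): beam 1 = 1.9319 ≠ 0.5176 ✗
  …
  (3.5, 8.5, 165°): r_1=0.5176, r_2=0.5774, r_3=1.9319, r_4=2.8868, r_5=1.5529 — all match ✓
No second candidate reproduces the full scan.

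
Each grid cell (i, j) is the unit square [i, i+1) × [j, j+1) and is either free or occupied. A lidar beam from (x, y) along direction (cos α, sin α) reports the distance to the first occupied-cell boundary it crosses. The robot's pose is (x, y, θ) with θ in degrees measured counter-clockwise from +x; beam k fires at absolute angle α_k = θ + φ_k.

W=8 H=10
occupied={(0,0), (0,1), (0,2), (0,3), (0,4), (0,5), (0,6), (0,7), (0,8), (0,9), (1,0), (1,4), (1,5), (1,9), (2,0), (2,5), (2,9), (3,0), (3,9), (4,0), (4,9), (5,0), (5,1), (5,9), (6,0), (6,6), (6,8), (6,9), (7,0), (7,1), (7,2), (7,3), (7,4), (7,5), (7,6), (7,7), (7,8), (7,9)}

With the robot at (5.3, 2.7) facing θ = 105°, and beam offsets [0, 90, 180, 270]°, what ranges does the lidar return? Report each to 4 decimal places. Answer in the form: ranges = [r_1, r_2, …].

ranges = [6.5222, 4.4517, 0.7247, 1.7600]

beam 1: φ=0°, α=105°
  d=(-0.2588,0.9659)  start (5,2)  tX=1.1591 tY=0.3106  stride 1/|dx|=3.8637 1/|dy|=1.0353
    cross y-line → (5,3), t=0.3106
    cross x-line → (4,3), t=1.1591
    cross y-line → (4,4), t=1.3459
    cross y-line → (4,5), t=2.3811
    cross y-line → (4,6), t=3.4164
    cross y-line → (4,7), t=4.4517
    cross x-line → (3,7), t=5.0228
    cross y-line → (3,8), t=5.4870
    cross y-line → (3,9), t=6.5222 (wall)
  → r_1 = 6.5222
beam 2: φ=90°, α=195°
  d=(-0.9659,-0.2588)  start (5,2)  tX=0.3106 tY=2.7046  stride 1/|dx|=1.0353 1/|dy|=3.8637
    cross x-line → (4,2), t=0.3106
    cross x-line → (3,2), t=1.3459
    cross x-line → (2,2), t=2.3811
    cross y-line → (2,1), t=2.7046
    cross x-line → (1,1), t=3.4164
    cross x-line → (0,1), t=4.4517 (wall)
  → r_2 = 4.4517
beam 3: φ=180°, α=285°
  d=(0.2588,-0.9659)  start (5,2)  tX=2.7046 tY=0.7247  stride 1/|dx|=3.8637 1/|dy|=1.0353
    cross y-line → (5,1), t=0.7247 (wall)
  → r_3 = 0.7247
beam 4: φ=270°, α=15°
  d=(0.9659,0.2588)  start (5,2)  tX=0.7247 tY=1.1591  stride 1/|dx|=1.0353 1/|dy|=3.8637
    cross x-line → (6,2), t=0.7247
    cross y-line → (6,3), t=1.1591
    cross x-line → (7,3), t=1.7600 (wall)
  → r_4 = 1.7600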